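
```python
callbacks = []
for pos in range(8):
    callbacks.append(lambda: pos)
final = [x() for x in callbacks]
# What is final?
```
[7, 7, 7, 7, 7, 7, 7, 7]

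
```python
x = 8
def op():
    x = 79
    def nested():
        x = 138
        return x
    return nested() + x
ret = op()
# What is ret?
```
217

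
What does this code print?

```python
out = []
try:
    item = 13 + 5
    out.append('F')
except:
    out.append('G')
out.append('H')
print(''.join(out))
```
FH

No exception, try block completes normally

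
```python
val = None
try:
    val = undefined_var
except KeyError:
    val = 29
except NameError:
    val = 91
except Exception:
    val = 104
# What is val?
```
91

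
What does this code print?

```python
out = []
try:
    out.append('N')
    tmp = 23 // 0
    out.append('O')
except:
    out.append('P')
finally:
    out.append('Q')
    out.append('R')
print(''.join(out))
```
NPQR

Code before exception runs, then except, then all of finally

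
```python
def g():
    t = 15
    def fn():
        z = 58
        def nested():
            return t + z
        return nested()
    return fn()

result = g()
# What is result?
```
73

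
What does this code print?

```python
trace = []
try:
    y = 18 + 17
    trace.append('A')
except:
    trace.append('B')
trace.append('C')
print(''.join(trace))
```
AC

No exception, try block completes normally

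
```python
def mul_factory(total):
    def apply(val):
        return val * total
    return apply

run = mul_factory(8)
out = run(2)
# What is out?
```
16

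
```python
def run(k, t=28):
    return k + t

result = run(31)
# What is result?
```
59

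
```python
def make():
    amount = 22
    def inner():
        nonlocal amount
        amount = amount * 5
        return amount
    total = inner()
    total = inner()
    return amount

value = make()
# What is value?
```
550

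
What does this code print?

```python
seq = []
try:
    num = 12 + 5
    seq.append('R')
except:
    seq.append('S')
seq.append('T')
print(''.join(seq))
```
RT

No exception, try block completes normally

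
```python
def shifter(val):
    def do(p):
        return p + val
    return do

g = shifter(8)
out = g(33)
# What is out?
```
41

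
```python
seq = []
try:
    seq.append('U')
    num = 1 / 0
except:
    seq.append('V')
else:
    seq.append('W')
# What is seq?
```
['U', 'V']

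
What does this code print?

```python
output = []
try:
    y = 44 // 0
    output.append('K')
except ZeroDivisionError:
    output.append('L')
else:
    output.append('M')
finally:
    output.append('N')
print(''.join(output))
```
LN

Exception: except runs, else skipped, finally runs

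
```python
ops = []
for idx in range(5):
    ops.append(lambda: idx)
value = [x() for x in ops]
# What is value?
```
[4, 4, 4, 4, 4]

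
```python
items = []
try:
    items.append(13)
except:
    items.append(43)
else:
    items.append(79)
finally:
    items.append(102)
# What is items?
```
[13, 79, 102]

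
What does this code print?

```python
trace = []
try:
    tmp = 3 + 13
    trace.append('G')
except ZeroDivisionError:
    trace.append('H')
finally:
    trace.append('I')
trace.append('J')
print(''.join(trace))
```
GIJ

finally runs after normal execution too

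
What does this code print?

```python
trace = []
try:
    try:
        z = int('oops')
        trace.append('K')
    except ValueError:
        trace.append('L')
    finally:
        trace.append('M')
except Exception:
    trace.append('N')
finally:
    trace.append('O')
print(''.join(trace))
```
LMO

Both finally blocks run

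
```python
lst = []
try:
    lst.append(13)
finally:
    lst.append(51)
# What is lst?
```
[13, 51]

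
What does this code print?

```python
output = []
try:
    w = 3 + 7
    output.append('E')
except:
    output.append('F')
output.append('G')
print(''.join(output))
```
EG

No exception, try block completes normally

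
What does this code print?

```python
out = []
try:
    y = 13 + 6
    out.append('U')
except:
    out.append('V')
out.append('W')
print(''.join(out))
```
UW

No exception, try block completes normally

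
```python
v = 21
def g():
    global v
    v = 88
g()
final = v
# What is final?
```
88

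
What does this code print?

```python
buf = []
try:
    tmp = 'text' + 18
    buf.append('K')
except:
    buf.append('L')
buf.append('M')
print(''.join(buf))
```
LM

Exception raised in try, caught by bare except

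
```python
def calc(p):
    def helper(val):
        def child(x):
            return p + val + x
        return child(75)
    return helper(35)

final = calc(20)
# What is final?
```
130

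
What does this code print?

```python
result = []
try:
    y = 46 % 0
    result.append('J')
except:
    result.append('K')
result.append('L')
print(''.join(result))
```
KL

Exception raised in try, caught by bare except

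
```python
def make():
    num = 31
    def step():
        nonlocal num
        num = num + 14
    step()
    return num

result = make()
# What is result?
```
45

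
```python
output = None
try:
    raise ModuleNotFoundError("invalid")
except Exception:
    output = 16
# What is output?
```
16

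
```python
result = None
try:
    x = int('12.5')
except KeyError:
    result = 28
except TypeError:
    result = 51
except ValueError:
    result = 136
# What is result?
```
136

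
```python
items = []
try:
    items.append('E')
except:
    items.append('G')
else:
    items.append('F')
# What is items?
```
['E', 'F']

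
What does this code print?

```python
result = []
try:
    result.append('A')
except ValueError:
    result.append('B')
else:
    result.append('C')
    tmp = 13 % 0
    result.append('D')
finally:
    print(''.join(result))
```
AC

Try succeeds, else appends 'C', ZeroDivisionError in else is uncaught, finally prints before exception propagates ('D' never appended)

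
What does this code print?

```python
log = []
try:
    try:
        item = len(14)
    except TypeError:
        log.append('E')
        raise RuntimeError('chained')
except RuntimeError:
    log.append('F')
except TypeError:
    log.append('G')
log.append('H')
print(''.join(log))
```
EFH

RuntimeError raised and caught, original TypeError not re-raised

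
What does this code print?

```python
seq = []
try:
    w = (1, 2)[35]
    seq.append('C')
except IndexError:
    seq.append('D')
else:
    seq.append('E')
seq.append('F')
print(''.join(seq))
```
DF

else block skipped when exception is caught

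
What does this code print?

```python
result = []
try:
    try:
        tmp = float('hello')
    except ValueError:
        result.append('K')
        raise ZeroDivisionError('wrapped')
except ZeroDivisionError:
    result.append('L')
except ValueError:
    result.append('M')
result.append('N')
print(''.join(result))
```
KLN

ZeroDivisionError raised and caught, original ValueError not re-raised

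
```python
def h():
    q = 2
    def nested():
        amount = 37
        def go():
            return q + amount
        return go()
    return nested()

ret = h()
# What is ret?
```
39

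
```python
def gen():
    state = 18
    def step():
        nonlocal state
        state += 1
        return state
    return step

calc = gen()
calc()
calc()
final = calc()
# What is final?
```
21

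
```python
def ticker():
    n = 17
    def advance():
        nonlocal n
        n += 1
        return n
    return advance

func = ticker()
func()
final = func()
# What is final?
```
19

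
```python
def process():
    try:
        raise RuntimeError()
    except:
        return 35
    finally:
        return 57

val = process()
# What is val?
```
57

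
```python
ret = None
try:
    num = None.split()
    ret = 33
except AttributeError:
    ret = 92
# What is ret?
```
92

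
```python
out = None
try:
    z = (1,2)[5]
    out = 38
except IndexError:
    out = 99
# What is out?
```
99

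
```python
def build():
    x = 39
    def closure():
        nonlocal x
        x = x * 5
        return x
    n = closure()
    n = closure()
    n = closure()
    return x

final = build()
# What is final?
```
4875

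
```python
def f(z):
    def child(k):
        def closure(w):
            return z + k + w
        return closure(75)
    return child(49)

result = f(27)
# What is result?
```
151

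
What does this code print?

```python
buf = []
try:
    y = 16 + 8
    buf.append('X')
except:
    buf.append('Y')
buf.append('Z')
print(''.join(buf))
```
XZ

No exception, try block completes normally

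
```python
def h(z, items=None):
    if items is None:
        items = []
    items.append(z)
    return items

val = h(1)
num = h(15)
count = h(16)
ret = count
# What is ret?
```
[16]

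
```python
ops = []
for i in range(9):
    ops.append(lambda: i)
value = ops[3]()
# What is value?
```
8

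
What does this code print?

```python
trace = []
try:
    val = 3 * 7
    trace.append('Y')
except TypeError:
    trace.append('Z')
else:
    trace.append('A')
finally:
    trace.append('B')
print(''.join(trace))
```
YAB

else runs before finally when no exception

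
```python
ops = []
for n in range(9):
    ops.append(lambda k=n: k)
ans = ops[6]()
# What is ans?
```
6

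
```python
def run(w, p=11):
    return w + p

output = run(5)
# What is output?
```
16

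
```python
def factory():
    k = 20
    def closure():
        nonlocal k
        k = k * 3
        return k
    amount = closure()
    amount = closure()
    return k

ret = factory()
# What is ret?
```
180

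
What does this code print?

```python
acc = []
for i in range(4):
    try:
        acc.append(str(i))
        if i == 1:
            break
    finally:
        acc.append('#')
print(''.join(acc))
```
0#1#

finally runs even when breaking out of loop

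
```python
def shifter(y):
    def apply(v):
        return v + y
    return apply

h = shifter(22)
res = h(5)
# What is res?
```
27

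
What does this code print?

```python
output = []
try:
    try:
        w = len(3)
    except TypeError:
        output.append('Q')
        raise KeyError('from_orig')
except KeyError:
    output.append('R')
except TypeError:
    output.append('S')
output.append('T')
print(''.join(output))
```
QRT

KeyError raised and caught, original TypeError not re-raised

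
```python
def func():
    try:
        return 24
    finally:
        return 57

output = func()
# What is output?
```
57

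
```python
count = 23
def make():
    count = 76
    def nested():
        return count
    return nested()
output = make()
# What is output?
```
76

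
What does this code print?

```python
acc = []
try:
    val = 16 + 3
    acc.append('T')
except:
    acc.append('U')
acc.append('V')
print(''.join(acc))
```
TV

No exception, try block completes normally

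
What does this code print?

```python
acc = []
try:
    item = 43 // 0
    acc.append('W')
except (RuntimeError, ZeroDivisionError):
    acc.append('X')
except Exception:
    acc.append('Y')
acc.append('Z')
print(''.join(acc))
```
XZ

ZeroDivisionError matches tuple containing it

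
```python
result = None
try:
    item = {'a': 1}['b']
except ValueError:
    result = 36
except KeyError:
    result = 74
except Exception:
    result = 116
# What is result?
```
74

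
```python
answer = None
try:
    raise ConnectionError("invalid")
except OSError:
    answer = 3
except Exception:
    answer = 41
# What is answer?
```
3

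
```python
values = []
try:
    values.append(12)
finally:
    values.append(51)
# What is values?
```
[12, 51]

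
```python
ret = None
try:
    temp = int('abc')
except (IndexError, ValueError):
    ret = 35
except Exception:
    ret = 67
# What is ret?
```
35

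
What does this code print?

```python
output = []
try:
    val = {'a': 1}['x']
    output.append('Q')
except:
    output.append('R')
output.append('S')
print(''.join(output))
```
RS

Exception raised in try, caught by bare except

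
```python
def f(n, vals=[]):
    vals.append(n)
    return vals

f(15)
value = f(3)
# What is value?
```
[15, 3]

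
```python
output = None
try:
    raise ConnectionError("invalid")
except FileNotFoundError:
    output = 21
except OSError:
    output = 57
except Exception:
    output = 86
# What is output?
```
57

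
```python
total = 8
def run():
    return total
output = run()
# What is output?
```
8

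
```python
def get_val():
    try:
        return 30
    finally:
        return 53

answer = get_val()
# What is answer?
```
53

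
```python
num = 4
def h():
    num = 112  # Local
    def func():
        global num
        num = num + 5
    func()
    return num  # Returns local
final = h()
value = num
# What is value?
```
9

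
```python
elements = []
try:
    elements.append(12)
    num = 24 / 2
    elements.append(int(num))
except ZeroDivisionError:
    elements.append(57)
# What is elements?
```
[12, 12]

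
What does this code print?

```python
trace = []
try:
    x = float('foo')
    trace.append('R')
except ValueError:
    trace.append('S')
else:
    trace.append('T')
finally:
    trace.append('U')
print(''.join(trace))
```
SU

Exception: except runs, else skipped, finally runs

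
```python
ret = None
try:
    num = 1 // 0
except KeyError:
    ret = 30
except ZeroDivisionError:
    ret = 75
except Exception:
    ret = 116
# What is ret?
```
75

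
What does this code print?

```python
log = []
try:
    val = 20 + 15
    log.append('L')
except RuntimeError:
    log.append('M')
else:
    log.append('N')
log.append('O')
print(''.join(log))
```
LNO

else block runs when no exception occurs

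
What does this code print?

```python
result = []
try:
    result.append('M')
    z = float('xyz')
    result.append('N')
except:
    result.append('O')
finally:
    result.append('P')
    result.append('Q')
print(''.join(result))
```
MOPQ

Code before exception runs, then except, then all of finally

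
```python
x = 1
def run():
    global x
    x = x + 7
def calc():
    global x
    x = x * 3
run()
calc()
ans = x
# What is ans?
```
24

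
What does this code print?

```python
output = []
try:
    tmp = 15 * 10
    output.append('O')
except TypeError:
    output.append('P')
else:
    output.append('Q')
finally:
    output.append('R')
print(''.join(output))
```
OQR

else runs before finally when no exception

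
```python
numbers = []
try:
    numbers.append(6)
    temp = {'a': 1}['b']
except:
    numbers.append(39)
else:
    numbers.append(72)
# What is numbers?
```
[6, 39]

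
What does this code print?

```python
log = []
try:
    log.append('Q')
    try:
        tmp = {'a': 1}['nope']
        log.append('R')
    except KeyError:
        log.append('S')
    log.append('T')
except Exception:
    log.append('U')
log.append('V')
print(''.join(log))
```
QSTV

Inner exception caught by inner handler, outer continues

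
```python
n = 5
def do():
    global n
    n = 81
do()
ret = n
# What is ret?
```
81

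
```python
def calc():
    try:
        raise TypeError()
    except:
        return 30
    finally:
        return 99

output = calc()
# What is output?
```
99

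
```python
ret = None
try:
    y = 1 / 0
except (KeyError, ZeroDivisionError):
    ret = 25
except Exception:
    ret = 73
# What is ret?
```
25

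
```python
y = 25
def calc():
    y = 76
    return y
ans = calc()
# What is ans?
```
76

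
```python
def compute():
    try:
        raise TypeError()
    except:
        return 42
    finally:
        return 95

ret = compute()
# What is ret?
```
95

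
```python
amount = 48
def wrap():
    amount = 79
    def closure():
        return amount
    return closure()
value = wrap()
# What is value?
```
79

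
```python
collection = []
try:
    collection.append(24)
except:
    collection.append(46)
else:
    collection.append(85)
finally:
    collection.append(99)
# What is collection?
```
[24, 85, 99]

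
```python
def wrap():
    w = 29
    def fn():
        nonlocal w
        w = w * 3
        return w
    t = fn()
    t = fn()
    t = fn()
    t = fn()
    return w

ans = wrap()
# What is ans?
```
2349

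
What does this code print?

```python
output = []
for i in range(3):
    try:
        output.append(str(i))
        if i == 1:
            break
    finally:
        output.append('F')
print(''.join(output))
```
0F1F

finally runs even when breaking out of loop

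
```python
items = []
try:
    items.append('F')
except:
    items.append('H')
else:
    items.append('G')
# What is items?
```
['F', 'G']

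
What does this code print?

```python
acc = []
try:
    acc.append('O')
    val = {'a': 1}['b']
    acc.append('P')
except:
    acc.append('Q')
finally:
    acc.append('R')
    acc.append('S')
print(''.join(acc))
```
OQRS

Code before exception runs, then except, then all of finally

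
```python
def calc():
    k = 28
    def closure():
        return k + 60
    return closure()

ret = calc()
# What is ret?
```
88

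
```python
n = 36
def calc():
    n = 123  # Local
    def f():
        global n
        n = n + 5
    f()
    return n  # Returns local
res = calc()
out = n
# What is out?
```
41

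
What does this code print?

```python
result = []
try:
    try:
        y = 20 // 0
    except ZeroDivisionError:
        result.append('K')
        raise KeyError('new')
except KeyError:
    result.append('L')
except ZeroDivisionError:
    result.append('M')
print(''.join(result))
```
KL

New KeyError raised, caught by outer KeyError handler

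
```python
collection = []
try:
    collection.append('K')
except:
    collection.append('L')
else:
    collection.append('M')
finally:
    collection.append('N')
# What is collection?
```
['K', 'M', 'N']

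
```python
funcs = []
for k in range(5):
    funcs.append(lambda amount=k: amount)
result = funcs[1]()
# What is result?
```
1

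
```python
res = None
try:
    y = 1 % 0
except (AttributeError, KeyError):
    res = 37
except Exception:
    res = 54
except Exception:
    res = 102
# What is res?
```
54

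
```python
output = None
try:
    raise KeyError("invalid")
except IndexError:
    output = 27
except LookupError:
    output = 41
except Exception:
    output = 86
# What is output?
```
41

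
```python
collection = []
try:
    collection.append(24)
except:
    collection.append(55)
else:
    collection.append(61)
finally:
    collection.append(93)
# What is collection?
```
[24, 61, 93]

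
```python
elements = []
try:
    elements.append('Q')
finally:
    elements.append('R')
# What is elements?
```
['Q', 'R']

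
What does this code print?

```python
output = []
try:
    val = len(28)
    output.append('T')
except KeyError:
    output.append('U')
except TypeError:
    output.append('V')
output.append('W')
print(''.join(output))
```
VW

TypeError is caught by its specific handler, not KeyError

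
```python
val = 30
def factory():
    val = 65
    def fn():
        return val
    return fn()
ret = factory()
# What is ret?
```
65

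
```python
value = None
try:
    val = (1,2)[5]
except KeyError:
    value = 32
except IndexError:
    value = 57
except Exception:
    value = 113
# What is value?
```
57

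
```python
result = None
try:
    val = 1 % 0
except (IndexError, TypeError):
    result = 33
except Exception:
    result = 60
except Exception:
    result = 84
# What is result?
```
60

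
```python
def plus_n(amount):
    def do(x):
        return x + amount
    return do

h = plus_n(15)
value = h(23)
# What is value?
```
38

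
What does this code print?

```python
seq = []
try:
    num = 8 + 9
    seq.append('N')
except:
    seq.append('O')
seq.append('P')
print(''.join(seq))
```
NP

No exception, try block completes normally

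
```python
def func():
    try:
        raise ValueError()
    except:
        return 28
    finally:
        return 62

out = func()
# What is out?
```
62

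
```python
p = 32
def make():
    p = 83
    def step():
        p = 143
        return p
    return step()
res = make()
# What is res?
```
143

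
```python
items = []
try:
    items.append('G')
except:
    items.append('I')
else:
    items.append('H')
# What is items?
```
['G', 'H']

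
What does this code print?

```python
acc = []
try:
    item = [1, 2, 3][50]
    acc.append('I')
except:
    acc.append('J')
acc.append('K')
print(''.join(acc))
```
JK

Exception raised in try, caught by bare except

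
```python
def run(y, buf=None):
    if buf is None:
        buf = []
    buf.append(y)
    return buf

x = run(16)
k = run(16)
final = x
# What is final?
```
[16]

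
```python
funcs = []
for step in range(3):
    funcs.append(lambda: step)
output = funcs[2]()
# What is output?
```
2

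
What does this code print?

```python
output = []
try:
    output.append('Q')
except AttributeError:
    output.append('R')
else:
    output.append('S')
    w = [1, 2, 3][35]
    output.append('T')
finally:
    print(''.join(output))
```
QS

Try succeeds, else appends 'S', IndexError in else is uncaught, finally prints before exception propagates ('T' never appended)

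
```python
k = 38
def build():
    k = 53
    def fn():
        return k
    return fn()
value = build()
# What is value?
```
53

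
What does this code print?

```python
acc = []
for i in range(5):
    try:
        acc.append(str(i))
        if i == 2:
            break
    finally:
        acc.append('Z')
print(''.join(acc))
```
0Z1Z2Z

finally runs even when breaking out of loop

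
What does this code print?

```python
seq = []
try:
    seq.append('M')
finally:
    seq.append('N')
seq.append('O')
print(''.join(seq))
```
MNO

try/finally without except, no exception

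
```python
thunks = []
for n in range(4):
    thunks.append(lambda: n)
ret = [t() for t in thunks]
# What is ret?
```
[3, 3, 3, 3]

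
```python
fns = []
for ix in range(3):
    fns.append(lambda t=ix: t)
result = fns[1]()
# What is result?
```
1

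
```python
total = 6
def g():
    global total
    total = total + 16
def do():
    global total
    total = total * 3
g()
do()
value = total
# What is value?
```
66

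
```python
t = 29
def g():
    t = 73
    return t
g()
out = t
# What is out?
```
29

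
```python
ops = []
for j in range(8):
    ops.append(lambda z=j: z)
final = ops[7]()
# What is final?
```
7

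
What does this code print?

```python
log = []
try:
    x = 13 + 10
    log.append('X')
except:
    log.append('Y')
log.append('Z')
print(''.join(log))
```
XZ

No exception, try block completes normally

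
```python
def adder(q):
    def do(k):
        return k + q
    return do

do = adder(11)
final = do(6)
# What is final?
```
17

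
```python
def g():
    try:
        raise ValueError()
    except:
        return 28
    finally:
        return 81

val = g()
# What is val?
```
81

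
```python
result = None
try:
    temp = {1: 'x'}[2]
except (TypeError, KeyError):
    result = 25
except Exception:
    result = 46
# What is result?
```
25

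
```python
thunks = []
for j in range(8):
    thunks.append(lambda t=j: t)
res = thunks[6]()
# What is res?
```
6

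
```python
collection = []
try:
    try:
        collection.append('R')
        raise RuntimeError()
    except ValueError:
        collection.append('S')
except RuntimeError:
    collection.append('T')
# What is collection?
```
['R', 'T']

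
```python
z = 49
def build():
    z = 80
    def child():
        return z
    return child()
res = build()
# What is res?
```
80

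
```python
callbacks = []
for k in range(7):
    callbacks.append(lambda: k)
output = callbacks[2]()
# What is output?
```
6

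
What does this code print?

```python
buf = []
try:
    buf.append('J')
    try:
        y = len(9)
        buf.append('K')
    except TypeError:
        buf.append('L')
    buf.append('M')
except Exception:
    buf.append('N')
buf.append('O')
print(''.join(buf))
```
JLMO

Inner exception caught by inner handler, outer continues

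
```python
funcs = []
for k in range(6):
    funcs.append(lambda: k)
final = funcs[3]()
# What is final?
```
5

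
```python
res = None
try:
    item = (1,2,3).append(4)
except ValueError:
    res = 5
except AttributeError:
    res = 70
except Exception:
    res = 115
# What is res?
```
70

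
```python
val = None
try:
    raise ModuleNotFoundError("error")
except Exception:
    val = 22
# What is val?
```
22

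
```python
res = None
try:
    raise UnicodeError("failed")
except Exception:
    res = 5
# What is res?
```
5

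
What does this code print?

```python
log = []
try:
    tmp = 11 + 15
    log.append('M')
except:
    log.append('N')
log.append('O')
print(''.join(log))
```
MO

No exception, try block completes normally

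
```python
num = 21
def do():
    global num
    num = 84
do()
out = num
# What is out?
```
84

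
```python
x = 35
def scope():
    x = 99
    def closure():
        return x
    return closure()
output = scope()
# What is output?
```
99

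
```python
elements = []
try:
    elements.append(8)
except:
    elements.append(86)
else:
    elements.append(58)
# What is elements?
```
[8, 58]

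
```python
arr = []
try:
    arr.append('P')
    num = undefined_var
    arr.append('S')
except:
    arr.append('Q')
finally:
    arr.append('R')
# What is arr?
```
['P', 'Q', 'R']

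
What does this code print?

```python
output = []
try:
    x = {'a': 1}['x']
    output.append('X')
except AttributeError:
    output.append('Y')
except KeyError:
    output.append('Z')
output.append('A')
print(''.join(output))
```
ZA

KeyError is caught by its specific handler, not AttributeError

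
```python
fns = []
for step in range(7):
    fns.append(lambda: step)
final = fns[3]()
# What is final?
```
6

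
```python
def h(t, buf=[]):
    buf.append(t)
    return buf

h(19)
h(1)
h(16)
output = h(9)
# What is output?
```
[19, 1, 16, 9]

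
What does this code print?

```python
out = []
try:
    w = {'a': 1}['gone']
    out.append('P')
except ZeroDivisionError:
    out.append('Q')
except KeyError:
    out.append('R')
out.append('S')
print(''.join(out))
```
RS

KeyError is caught by its specific handler, not ZeroDivisionError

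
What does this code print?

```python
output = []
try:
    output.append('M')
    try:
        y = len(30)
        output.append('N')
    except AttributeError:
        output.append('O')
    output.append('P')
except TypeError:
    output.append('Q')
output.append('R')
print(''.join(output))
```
MQR

Inner handler doesn't match, propagates to outer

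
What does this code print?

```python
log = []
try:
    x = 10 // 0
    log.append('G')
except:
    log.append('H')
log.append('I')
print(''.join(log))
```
HI

Exception raised in try, caught by bare except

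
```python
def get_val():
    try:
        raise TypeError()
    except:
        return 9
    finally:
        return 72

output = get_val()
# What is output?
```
72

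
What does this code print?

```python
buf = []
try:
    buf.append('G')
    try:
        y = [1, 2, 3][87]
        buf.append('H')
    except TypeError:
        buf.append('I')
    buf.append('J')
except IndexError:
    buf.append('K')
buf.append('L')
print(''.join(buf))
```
GKL

Inner handler doesn't match, propagates to outer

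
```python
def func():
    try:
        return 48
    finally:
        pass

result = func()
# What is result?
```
48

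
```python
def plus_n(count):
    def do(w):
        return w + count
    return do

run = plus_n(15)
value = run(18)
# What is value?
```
33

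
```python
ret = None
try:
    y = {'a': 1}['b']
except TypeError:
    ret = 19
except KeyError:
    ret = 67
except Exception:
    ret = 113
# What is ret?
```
67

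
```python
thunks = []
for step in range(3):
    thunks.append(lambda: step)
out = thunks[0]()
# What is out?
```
2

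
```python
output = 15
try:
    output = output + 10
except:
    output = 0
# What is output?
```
25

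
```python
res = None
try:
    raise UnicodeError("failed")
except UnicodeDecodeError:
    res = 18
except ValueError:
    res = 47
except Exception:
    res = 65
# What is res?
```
47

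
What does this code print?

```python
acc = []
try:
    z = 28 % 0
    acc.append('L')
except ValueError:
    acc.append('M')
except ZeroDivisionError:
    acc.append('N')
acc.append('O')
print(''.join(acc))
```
NO

ZeroDivisionError is caught by its specific handler, not ValueError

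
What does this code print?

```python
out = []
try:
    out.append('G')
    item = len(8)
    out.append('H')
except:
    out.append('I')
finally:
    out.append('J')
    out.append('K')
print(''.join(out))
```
GIJK

Code before exception runs, then except, then all of finally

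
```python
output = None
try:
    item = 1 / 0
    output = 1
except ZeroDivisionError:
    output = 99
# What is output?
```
99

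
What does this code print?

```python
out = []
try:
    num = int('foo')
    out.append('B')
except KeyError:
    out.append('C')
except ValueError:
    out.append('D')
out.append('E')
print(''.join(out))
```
DE

ValueError is caught by its specific handler, not KeyError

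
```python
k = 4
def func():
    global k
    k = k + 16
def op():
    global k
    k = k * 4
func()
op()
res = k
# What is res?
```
80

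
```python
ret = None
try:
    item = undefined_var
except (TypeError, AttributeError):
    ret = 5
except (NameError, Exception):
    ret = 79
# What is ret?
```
79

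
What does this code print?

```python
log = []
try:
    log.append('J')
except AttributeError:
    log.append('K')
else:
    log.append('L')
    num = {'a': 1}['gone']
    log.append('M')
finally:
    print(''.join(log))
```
JL

Try succeeds, else appends 'L', KeyError in else is uncaught, finally prints before exception propagates ('M' never appended)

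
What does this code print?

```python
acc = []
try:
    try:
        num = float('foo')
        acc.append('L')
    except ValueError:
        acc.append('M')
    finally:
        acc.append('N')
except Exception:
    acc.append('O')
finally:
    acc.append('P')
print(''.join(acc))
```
MNP

Both finally blocks run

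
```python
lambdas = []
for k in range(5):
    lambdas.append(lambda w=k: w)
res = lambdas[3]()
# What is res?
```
3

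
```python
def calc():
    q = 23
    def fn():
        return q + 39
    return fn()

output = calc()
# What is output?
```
62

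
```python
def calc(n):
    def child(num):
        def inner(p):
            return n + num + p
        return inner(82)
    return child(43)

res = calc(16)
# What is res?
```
141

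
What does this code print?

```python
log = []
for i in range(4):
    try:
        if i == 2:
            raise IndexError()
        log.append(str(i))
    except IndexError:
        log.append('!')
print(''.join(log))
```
01!3

Exception on i=2 caught, loop continues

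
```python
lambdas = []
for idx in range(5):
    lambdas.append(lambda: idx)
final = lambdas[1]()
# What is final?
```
4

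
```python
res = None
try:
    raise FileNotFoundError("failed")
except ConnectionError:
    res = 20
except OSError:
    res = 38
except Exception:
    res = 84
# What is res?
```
38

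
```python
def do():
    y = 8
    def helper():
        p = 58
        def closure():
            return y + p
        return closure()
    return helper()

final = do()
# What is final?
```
66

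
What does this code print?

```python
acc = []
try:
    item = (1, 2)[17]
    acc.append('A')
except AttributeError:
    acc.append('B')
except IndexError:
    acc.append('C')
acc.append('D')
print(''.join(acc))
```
CD

IndexError is caught by its specific handler, not AttributeError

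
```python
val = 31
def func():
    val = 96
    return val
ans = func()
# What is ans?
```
96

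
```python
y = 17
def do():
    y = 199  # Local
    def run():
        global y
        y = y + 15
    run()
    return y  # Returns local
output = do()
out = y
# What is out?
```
32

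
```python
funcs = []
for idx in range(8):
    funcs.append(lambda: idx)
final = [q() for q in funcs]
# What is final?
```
[7, 7, 7, 7, 7, 7, 7, 7]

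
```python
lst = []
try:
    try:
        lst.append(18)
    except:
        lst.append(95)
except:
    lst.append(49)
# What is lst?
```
[18]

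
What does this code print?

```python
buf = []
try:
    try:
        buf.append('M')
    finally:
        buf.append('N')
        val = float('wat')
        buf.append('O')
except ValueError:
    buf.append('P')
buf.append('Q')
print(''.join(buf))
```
MNPQ

Exception in inner finally caught by outer except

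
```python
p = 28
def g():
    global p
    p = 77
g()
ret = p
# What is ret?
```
77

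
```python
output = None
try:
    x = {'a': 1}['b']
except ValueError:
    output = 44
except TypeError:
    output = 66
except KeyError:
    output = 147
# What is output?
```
147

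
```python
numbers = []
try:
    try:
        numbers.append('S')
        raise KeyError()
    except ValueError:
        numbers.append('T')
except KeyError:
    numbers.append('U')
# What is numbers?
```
['S', 'U']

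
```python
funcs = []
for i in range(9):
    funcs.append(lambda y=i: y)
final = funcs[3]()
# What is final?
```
3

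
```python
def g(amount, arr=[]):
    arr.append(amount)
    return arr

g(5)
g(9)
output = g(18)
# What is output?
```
[5, 9, 18]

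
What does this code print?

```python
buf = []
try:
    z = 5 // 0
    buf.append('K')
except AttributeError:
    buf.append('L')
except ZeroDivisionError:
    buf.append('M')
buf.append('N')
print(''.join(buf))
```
MN

ZeroDivisionError is caught by its specific handler, not AttributeError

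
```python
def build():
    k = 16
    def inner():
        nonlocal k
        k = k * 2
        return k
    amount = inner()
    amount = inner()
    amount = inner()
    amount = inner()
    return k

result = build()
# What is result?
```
256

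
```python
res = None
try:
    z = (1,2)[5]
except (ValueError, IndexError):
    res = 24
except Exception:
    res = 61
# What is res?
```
24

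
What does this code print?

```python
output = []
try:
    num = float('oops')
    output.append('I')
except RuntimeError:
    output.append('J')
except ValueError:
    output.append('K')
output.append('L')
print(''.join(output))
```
KL

ValueError is caught by its specific handler, not RuntimeError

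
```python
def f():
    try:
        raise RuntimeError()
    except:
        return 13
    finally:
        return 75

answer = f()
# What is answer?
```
75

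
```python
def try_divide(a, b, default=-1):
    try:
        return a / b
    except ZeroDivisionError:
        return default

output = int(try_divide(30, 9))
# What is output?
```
3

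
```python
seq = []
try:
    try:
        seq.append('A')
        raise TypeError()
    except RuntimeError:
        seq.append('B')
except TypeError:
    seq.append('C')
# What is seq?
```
['A', 'C']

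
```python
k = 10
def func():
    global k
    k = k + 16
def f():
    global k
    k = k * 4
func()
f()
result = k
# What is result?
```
104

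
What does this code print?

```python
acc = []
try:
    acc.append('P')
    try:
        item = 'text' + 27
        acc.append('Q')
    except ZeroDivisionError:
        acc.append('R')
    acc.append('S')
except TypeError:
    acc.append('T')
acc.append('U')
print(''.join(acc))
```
PTU

Inner handler doesn't match, propagates to outer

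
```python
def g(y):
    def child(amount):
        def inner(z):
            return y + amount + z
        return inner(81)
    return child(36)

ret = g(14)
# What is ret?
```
131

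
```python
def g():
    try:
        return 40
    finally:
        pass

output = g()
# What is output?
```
40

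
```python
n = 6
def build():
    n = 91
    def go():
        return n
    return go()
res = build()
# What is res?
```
91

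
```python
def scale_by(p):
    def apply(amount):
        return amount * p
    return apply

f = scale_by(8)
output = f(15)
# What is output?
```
120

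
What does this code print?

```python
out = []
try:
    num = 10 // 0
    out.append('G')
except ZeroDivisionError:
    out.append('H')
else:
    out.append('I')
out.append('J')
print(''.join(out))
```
HJ

else block skipped when exception is caught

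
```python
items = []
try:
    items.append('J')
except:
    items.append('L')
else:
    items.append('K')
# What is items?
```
['J', 'K']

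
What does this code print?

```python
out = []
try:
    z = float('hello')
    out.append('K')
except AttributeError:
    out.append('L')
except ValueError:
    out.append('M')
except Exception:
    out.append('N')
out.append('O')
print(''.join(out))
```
MO

ValueError matches before generic Exception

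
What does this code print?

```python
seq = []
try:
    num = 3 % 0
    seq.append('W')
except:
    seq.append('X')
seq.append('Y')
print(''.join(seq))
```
XY

Exception raised in try, caught by bare except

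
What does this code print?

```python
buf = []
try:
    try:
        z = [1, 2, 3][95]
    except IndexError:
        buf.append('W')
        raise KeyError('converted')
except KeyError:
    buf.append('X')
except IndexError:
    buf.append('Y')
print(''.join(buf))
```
WX

New KeyError raised, caught by outer KeyError handler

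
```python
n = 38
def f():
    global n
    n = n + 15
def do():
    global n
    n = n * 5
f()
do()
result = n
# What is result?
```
265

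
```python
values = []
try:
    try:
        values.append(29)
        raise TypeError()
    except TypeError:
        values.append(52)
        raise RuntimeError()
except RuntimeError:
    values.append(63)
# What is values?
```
[29, 52, 63]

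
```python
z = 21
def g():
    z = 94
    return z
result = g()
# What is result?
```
94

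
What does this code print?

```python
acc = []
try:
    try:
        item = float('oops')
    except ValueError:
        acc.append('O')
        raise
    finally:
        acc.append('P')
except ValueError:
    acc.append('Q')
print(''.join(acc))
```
OPQ

finally runs before re-raised exception propagates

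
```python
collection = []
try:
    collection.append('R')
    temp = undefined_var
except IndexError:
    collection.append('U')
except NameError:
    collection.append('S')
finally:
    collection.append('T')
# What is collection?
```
['R', 'S', 'T']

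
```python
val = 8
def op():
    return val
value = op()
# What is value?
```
8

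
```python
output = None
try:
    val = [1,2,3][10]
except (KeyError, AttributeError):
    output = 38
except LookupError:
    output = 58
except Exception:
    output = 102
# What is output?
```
58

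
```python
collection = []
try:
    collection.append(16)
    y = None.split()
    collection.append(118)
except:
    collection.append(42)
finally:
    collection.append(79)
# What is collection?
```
[16, 42, 79]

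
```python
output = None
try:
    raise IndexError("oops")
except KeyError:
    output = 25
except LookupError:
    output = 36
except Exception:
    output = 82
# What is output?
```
36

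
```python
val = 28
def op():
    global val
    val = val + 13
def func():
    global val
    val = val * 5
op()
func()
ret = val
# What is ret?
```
205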